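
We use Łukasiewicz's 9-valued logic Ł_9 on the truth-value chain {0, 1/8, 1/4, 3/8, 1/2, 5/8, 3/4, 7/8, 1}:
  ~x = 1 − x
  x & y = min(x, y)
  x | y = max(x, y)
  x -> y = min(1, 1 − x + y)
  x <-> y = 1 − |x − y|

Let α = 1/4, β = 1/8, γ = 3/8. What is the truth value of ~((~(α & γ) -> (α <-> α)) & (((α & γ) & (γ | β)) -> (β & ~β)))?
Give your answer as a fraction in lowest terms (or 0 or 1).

α & γ = 1/4 & 3/8 = 1/4
~(α & γ) = ~1/4 = 3/4
α <-> α = 1/4 <-> 1/4 = 1
~(α & γ) -> (α <-> α) = 3/4 -> 1 = 1
α & γ = 1/4 & 3/8 = 1/4
γ | β = 3/8 | 1/8 = 3/8
(α & γ) & (γ | β) = 1/4 & 3/8 = 1/4
~β = ~1/8 = 7/8
β & ~β = 1/8 & 7/8 = 1/8
((α & γ) & (γ | β)) -> (β & ~β) = 1/4 -> 1/8 = 7/8
(~(α & γ) -> (α <-> α)) & (((α & γ) & (γ | β)) -> (β & ~β)) = 1 & 7/8 = 7/8
~((~(α & γ) -> (α <-> α)) & (((α & γ) & (γ | β)) -> (β & ~β))) = ~7/8 = 1/8

1/8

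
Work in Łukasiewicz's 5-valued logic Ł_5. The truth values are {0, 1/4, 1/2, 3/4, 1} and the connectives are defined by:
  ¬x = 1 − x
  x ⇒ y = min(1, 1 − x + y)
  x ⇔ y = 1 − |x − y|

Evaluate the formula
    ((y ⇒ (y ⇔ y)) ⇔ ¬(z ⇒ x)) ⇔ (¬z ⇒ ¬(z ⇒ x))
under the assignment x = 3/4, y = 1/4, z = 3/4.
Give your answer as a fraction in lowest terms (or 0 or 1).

1/4

y ⇔ y = 1/4 ⇔ 1/4 = 1
y ⇒ (y ⇔ y) = 1/4 ⇒ 1 = 1
z ⇒ x = 3/4 ⇒ 3/4 = 1
¬(z ⇒ x) = ¬1 = 0
(y ⇒ (y ⇔ y)) ⇔ ¬(z ⇒ x) = 1 ⇔ 0 = 0
¬z = ¬3/4 = 1/4
z ⇒ x = 3/4 ⇒ 3/4 = 1
¬(z ⇒ x) = ¬1 = 0
¬z ⇒ ¬(z ⇒ x) = 1/4 ⇒ 0 = 3/4
((y ⇒ (y ⇔ y)) ⇔ ¬(z ⇒ x)) ⇔ (¬z ⇒ ¬(z ⇒ x)) = 0 ⇔ 3/4 = 1/4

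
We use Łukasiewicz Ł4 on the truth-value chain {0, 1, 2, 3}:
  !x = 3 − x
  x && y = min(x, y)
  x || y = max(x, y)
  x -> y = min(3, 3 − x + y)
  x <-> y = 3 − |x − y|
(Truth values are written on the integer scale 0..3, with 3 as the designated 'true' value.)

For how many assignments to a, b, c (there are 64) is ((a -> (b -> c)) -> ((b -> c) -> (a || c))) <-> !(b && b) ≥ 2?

value 3: 12 assignments (counts)
value 2: 22 assignments (counts)
value 1: 13 assignments
value 0: 17 assignments
So 34 of the 64 assignments meet the threshold.

34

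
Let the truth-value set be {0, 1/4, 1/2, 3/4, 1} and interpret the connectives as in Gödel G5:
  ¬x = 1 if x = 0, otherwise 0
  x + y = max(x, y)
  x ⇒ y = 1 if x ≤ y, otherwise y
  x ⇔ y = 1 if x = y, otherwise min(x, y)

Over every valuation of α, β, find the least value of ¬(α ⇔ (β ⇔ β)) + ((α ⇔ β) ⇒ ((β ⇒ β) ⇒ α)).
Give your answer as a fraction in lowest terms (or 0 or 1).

1/4

Take α = 1/4, β = 1/4:
β ⇔ β = 1/4 ⇔ 1/4 = 1
α ⇔ (β ⇔ β) = 1/4 ⇔ 1 = 1/4
¬(α ⇔ (β ⇔ β)) = ¬1/4 = 0
α ⇔ β = 1/4 ⇔ 1/4 = 1
β ⇒ β = 1/4 ⇒ 1/4 = 1
(β ⇒ β) ⇒ α = 1 ⇒ 1/4 = 1/4
(α ⇔ β) ⇒ ((β ⇒ β) ⇒ α) = 1 ⇒ 1/4 = 1/4
¬(α ⇔ (β ⇔ β)) + ((α ⇔ β) ⇒ ((β ⇒ β) ⇒ α)) = 0 + 1/4 = 1/4
No assignment yields a value below 1/4, so this is the minimum.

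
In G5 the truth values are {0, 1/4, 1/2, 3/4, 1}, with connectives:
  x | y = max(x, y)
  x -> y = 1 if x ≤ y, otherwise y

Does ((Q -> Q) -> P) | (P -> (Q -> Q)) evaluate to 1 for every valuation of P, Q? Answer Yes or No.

At P = 1/4, Q = 1/2, for instance:
Q -> Q = 1/2 -> 1/2 = 1
(Q -> Q) -> P = 1 -> 1/4 = 1/4
P -> (Q -> Q) = 1/4 -> 1 = 1
((Q -> Q) -> P) | (P -> (Q -> Q)) = 1/4 | 1 = 1
and checking the remaining 24 assignments likewise gives ≥ 1 in every case.

Yes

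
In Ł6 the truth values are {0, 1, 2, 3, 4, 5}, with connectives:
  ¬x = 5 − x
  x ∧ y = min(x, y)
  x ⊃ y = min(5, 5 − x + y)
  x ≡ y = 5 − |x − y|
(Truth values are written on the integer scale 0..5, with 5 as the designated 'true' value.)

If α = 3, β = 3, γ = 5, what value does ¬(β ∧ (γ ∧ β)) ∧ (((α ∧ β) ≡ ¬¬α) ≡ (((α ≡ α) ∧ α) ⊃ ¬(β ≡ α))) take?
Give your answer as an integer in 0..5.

γ ∧ β = 5 ∧ 3 = 3
β ∧ (γ ∧ β) = 3 ∧ 3 = 3
¬(β ∧ (γ ∧ β)) = ¬3 = 2
α ∧ β = 3 ∧ 3 = 3
¬α = ¬3 = 2
¬¬α = ¬2 = 3
(α ∧ β) ≡ ¬¬α = 3 ≡ 3 = 5
α ≡ α = 3 ≡ 3 = 5
(α ≡ α) ∧ α = 5 ∧ 3 = 3
β ≡ α = 3 ≡ 3 = 5
¬(β ≡ α) = ¬5 = 0
((α ≡ α) ∧ α) ⊃ ¬(β ≡ α) = 3 ⊃ 0 = 2
((α ∧ β) ≡ ¬¬α) ≡ (((α ≡ α) ∧ α) ⊃ ¬(β ≡ α)) = 5 ≡ 2 = 2
¬(β ∧ (γ ∧ β)) ∧ (((α ∧ β) ≡ ¬¬α) ≡ (((α ≡ α) ∧ α) ⊃ ¬(β ≡ α))) = 2 ∧ 2 = 2

2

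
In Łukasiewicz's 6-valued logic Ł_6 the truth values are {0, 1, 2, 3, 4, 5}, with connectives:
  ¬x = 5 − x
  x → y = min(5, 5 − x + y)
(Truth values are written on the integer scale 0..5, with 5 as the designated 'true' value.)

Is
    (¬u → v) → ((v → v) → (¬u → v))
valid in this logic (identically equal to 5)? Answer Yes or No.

At u = 5, v = 4, for instance:
¬u = ¬5 = 0
¬u → v = 0 → 4 = 5
v → v = 4 → 4 = 5
¬u → v = 0 → 4 = 5
(v → v) → (¬u → v) = 5 → 5 = 5
(¬u → v) → ((v → v) → (¬u → v)) = 5 → 5 = 5
and checking the remaining 35 assignments likewise gives ≥ 5 in every case.

Yes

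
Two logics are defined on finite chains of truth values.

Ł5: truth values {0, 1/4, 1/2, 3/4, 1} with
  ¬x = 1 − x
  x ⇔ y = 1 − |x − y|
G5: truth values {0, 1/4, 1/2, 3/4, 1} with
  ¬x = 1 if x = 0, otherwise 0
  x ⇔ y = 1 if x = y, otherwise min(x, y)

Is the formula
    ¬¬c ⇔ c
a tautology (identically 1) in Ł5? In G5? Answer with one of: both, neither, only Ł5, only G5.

In Ł5: every assignment gives 1 — tautology.
In G5: at c = 1/4 the value is 1/4 — not a tautology.

only Ł5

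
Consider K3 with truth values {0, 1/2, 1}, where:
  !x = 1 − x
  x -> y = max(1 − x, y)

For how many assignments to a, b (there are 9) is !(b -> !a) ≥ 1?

1

a = 0, b = 0 ↦ 0  <
a = 0, b = 1/2 ↦ 0  <
a = 0, b = 1 ↦ 0  <
a = 1/2, b = 0 ↦ 0  <
a = 1/2, b = 1/2 ↦ 1/2  <
a = 1/2, b = 1 ↦ 1/2  <
a = 1, b = 0 ↦ 0  <
a = 1, b = 1/2 ↦ 1/2  <
a = 1, b = 1 ↦ 1  ≥
So 1 of the 9 assignments meets the threshold.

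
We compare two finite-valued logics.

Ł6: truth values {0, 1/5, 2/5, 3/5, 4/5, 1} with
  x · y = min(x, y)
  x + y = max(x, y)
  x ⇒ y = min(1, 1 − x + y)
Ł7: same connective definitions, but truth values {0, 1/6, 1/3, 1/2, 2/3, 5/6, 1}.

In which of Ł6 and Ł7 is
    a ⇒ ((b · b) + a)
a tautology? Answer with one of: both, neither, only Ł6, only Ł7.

both

In Ł6: every assignment gives 1 — tautology.
In Ł7: every assignment gives 1 — tautology.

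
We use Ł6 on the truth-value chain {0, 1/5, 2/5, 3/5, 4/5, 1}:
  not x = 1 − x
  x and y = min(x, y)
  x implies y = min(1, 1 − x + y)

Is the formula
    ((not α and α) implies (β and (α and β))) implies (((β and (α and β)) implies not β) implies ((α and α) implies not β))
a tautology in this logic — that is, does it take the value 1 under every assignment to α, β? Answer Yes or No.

No

Counterexample: take α = 4/5, β = 2/5.
not α = not 4/5 = 1/5
not α and α = 1/5 and 4/5 = 1/5
α and β = 4/5 and 2/5 = 2/5
β and (α and β) = 2/5 and 2/5 = 2/5
(not α and α) implies (β and (α and β)) = 1/5 implies 2/5 = 1
α and β = 4/5 and 2/5 = 2/5
β and (α and β) = 2/5 and 2/5 = 2/5
not β = not 2/5 = 3/5
(β and (α and β)) implies not β = 2/5 implies 3/5 = 1
α and α = 4/5 and 4/5 = 4/5
not β = not 2/5 = 3/5
(α and α) implies not β = 4/5 implies 3/5 = 4/5
((β and (α and β)) implies not β) implies ((α and α) implies not β) = 1 implies 4/5 = 4/5
((not α and α) implies (β and (α and β))) implies (((β and (α and β)) implies not β) implies ((α and α) implies not β)) = 1 implies 4/5 = 4/5
This gives 4/5 ≠ 1.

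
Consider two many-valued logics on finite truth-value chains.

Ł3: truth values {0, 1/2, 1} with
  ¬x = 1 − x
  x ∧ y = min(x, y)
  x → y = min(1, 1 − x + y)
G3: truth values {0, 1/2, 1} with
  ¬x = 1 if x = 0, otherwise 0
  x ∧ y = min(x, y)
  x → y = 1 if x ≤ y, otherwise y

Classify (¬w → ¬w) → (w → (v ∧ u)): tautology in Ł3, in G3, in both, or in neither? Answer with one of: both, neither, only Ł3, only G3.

In Ł3: at u = 0, v = 0, w = 1/2 the value is 1/2 — not a tautology.
In G3: at u = 0, v = 0, w = 1/2 the value is 0 — not a tautology.

neither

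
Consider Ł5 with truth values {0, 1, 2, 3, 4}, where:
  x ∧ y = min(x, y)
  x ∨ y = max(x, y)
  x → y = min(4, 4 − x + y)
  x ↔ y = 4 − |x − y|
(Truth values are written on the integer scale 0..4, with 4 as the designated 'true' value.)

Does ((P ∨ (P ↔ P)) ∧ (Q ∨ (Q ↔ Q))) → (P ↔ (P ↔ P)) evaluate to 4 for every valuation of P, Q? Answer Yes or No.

No

Counterexample: take P = 0, Q = 0.
P ↔ P = 0 ↔ 0 = 4
P ∨ (P ↔ P) = 0 ∨ 4 = 4
Q ↔ Q = 0 ↔ 0 = 4
Q ∨ (Q ↔ Q) = 0 ∨ 4 = 4
(P ∨ (P ↔ P)) ∧ (Q ∨ (Q ↔ Q)) = 4 ∧ 4 = 4
P ↔ P = 0 ↔ 0 = 4
P ↔ (P ↔ P) = 0 ↔ 4 = 0
((P ∨ (P ↔ P)) ∧ (Q ∨ (Q ↔ Q))) → (P ↔ (P ↔ P)) = 4 → 0 = 0
This gives 0 ≠ 4.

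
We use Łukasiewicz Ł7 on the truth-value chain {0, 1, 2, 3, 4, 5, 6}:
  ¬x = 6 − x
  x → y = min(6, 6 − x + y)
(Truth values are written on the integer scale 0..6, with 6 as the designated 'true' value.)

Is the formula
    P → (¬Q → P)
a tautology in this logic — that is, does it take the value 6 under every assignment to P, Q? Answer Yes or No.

Yes

At P = 3, Q = 6, for instance:
¬Q = ¬6 = 0
¬Q → P = 0 → 3 = 6
P → (¬Q → P) = 3 → 6 = 6
and checking the remaining 48 assignments likewise gives ≥ 6 in every case.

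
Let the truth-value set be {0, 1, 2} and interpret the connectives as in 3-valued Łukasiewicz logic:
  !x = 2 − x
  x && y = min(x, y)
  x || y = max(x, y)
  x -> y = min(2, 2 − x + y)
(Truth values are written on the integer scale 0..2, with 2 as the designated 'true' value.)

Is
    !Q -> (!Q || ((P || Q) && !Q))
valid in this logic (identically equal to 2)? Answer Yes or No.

P = 0, Q = 0 ↦ 2
P = 0, Q = 1 ↦ 2
P = 0, Q = 2 ↦ 2
P = 1, Q = 0 ↦ 2
P = 1, Q = 1 ↦ 2
P = 1, Q = 2 ↦ 2
P = 2, Q = 0 ↦ 2
P = 2, Q = 1 ↦ 2
P = 2, Q = 2 ↦ 2
Every assignment gives a value ≥ 2.

Yes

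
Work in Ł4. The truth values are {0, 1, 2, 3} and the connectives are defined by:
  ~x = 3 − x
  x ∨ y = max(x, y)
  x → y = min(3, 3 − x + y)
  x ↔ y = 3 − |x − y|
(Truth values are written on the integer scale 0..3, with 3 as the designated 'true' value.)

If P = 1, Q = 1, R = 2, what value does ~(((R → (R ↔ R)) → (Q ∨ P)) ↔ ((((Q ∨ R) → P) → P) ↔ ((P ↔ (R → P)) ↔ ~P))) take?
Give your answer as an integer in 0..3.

R ↔ R = 2 ↔ 2 = 3
R → (R ↔ R) = 2 → 3 = 3
Q ∨ P = 1 ∨ 1 = 1
(R → (R ↔ R)) → (Q ∨ P) = 3 → 1 = 1
Q ∨ R = 1 ∨ 2 = 2
(Q ∨ R) → P = 2 → 1 = 2
((Q ∨ R) → P) → P = 2 → 1 = 2
R → P = 2 → 1 = 2
P ↔ (R → P) = 1 ↔ 2 = 2
~P = ~1 = 2
(P ↔ (R → P)) ↔ ~P = 2 ↔ 2 = 3
(((Q ∨ R) → P) → P) ↔ ((P ↔ (R → P)) ↔ ~P) = 2 ↔ 3 = 2
((R → (R ↔ R)) → (Q ∨ P)) ↔ ((((Q ∨ R) → P) → P) ↔ ((P ↔ (R → P)) ↔ ~P)) = 1 ↔ 2 = 2
~(((R → (R ↔ R)) → (Q ∨ P)) ↔ ((((Q ∨ R) → P) → P) ↔ ((P ↔ (R → P)) ↔ ~P))) = ~2 = 1

1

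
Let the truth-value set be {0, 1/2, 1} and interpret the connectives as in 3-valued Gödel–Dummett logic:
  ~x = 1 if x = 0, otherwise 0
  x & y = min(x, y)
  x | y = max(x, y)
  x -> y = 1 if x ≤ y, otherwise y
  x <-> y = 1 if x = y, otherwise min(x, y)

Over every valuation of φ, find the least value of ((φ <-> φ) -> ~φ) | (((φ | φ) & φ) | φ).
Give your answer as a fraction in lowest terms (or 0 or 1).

Take φ = 1/2:
φ <-> φ = 1/2 <-> 1/2 = 1
~φ = ~1/2 = 0
(φ <-> φ) -> ~φ = 1 -> 0 = 0
φ | φ = 1/2 | 1/2 = 1/2
(φ | φ) & φ = 1/2 & 1/2 = 1/2
((φ | φ) & φ) | φ = 1/2 | 1/2 = 1/2
((φ <-> φ) -> ~φ) | (((φ | φ) & φ) | φ) = 0 | 1/2 = 1/2
No assignment yields a value below 1/2, so this is the minimum.

1/2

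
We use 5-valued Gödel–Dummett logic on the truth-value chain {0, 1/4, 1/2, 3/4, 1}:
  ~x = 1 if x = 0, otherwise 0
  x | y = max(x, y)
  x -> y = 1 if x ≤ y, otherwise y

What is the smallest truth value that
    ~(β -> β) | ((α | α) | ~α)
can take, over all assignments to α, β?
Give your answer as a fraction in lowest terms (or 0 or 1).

1/4

Take α = 1/4, β = 0:
β -> β = 0 -> 0 = 1
~(β -> β) = ~1 = 0
α | α = 1/4 | 1/4 = 1/4
~α = ~1/4 = 0
(α | α) | ~α = 1/4 | 0 = 1/4
~(β -> β) | ((α | α) | ~α) = 0 | 1/4 = 1/4
No assignment yields a value below 1/4, so this is the minimum.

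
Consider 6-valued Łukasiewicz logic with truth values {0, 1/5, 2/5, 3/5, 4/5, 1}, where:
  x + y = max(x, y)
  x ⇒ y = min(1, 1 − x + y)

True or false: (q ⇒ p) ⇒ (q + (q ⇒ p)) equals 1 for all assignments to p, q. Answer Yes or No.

Yes

At p = 2/5, q = 1/5, for instance:
q ⇒ p = 1/5 ⇒ 2/5 = 1
q + (q ⇒ p) = 1/5 + 1 = 1
(q ⇒ p) ⇒ (q + (q ⇒ p)) = 1 ⇒ 1 = 1
and checking the remaining 35 assignments likewise gives ≥ 1 in every case.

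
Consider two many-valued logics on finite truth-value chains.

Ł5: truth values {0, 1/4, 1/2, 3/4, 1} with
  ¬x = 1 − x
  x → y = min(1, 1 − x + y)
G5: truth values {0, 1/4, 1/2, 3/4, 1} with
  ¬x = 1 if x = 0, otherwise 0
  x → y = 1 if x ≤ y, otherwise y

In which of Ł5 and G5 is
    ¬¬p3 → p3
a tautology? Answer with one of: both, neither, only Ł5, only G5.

In Ł5: every assignment gives 1 — tautology.
In G5: at p3 = 1/4 the value is 1/4 — not a tautology.

only Ł5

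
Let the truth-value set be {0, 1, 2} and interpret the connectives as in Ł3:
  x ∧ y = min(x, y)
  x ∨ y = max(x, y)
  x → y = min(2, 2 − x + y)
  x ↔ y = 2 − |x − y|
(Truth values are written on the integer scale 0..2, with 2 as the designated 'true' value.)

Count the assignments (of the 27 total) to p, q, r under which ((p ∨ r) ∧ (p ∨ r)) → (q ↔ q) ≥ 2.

27

value 2: 27 assignments (counts)
So 27 of the 27 assignments meet the threshold.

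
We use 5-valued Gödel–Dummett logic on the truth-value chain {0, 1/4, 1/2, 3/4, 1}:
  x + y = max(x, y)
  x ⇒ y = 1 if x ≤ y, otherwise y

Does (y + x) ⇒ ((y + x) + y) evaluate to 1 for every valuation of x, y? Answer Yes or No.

At x = 3/4, y = 1, for instance:
y + x = 1 + 3/4 = 1
(y + x) + y = 1 + 1 = 1
(y + x) ⇒ ((y + x) + y) = 1 ⇒ 1 = 1
and checking the remaining 24 assignments likewise gives ≥ 1 in every case.

Yes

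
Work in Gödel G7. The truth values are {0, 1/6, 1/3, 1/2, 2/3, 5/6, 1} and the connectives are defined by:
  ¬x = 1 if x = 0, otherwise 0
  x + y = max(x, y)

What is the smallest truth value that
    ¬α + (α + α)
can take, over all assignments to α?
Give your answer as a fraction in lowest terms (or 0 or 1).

Take α = 1/6:
¬α = ¬1/6 = 0
α + α = 1/6 + 1/6 = 1/6
¬α + (α + α) = 0 + 1/6 = 1/6
No assignment yields a value below 1/6, so this is the minimum.

1/6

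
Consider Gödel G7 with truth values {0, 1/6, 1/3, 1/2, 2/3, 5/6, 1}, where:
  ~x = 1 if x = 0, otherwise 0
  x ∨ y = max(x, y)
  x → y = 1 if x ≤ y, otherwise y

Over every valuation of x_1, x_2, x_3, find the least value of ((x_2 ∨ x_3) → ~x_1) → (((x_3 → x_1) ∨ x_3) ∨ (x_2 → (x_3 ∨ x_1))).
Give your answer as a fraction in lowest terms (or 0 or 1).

Take x_1 = 0, x_2 = 1/3, x_3 = 1/6:
x_2 ∨ x_3 = 1/3 ∨ 1/6 = 1/3
~x_1 = ~0 = 1
(x_2 ∨ x_3) → ~x_1 = 1/3 → 1 = 1
x_3 → x_1 = 1/6 → 0 = 0
(x_3 → x_1) ∨ x_3 = 0 ∨ 1/6 = 1/6
x_3 ∨ x_1 = 1/6 ∨ 0 = 1/6
x_2 → (x_3 ∨ x_1) = 1/3 → 1/6 = 1/6
((x_3 → x_1) ∨ x_3) ∨ (x_2 → (x_3 ∨ x_1)) = 1/6 ∨ 1/6 = 1/6
((x_2 ∨ x_3) → ~x_1) → (((x_3 → x_1) ∨ x_3) ∨ (x_2 → (x_3 ∨ x_1))) = 1 → 1/6 = 1/6
No assignment yields a value below 1/6, so this is the minimum.

1/6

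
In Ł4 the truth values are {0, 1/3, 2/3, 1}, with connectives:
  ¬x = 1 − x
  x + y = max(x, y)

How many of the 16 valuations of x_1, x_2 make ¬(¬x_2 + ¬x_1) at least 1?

1

x_1 = 0, x_2 = 0 ↦ 0  <
x_1 = 0, x_2 = 1/3 ↦ 0  <
x_1 = 0, x_2 = 2/3 ↦ 0  <
x_1 = 0, x_2 = 1 ↦ 0  <
x_1 = 1/3, x_2 = 0 ↦ 0  <
x_1 = 1/3, x_2 = 1/3 ↦ 1/3  <
x_1 = 1/3, x_2 = 2/3 ↦ 1/3  <
x_1 = 1/3, x_2 = 1 ↦ 1/3  <
x_1 = 2/3, x_2 = 0 ↦ 0  <
x_1 = 2/3, x_2 = 1/3 ↦ 1/3  <
x_1 = 2/3, x_2 = 2/3 ↦ 2/3  <
x_1 = 2/3, x_2 = 1 ↦ 2/3  <
x_1 = 1, x_2 = 0 ↦ 0  <
x_1 = 1, x_2 = 1/3 ↦ 1/3  <
x_1 = 1, x_2 = 2/3 ↦ 2/3  <
x_1 = 1, x_2 = 1 ↦ 1  ≥
So 1 of the 16 assignments meets the threshold.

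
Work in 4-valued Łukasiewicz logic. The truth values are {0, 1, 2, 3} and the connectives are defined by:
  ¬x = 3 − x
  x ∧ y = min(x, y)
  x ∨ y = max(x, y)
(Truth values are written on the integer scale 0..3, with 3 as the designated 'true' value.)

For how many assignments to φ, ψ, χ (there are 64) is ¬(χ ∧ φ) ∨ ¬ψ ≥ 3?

37

value 3: 37 assignments (counts)
value 2: 19 assignments
value 1: 7 assignments
value 0: 1 assignment
So 37 of the 64 assignments meet the threshold.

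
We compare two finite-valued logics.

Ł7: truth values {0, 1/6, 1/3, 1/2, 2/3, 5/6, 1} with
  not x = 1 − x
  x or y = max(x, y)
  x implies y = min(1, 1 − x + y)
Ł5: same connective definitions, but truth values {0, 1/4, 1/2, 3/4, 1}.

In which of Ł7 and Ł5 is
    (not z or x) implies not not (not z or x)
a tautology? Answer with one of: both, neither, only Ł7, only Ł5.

both

In Ł7: every assignment gives 1 — tautology.
In Ł5: every assignment gives 1 — tautology.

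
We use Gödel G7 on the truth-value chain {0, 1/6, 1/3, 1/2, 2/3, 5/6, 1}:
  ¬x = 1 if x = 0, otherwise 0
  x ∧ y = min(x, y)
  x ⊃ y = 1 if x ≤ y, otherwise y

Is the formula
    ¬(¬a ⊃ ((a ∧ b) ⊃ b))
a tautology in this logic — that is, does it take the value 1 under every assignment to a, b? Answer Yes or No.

Counterexample: take a = 0, b = 0.
¬a = ¬0 = 1
a ∧ b = 0 ∧ 0 = 0
(a ∧ b) ⊃ b = 0 ⊃ 0 = 1
¬a ⊃ ((a ∧ b) ⊃ b) = 1 ⊃ 1 = 1
¬(¬a ⊃ ((a ∧ b) ⊃ b)) = ¬1 = 0
This gives 0 ≠ 1.

No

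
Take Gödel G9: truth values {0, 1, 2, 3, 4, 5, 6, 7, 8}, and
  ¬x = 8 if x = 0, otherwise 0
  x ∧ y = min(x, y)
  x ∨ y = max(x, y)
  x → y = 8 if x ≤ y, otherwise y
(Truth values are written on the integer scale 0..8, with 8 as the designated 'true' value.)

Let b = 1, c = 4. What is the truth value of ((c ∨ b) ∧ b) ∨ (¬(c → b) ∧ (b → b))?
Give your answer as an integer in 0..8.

c ∨ b = 4 ∨ 1 = 4
(c ∨ b) ∧ b = 4 ∧ 1 = 1
c → b = 4 → 1 = 1
¬(c → b) = ¬1 = 0
b → b = 1 → 1 = 8
¬(c → b) ∧ (b → b) = 0 ∧ 8 = 0
((c ∨ b) ∧ b) ∨ (¬(c → b) ∧ (b → b)) = 1 ∨ 0 = 1

1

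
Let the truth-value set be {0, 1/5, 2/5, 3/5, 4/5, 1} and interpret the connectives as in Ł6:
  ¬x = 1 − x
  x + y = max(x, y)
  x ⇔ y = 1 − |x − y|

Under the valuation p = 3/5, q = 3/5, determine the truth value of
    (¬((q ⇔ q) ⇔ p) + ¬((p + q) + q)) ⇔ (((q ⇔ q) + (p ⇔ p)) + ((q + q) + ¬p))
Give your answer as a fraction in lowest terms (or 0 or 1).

2/5

q ⇔ q = 3/5 ⇔ 3/5 = 1
(q ⇔ q) ⇔ p = 1 ⇔ 3/5 = 3/5
¬((q ⇔ q) ⇔ p) = ¬3/5 = 2/5
p + q = 3/5 + 3/5 = 3/5
(p + q) + q = 3/5 + 3/5 = 3/5
¬((p + q) + q) = ¬3/5 = 2/5
¬((q ⇔ q) ⇔ p) + ¬((p + q) + q) = 2/5 + 2/5 = 2/5
q ⇔ q = 3/5 ⇔ 3/5 = 1
p ⇔ p = 3/5 ⇔ 3/5 = 1
(q ⇔ q) + (p ⇔ p) = 1 + 1 = 1
q + q = 3/5 + 3/5 = 3/5
¬p = ¬3/5 = 2/5
(q + q) + ¬p = 3/5 + 2/5 = 3/5
((q ⇔ q) + (p ⇔ p)) + ((q + q) + ¬p) = 1 + 3/5 = 1
(¬((q ⇔ q) ⇔ p) + ¬((p + q) + q)) ⇔ (((q ⇔ q) + (p ⇔ p)) + ((q + q) + ¬p)) = 2/5 ⇔ 1 = 2/5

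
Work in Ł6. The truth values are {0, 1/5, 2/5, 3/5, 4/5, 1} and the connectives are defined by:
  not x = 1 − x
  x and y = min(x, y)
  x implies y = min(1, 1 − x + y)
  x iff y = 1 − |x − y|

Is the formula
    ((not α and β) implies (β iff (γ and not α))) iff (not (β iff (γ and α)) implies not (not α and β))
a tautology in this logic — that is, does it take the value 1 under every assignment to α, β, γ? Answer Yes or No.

Counterexample: take α = 0, β = 3/5, γ = 1/5.
not α = not 0 = 1
not α and β = 1 and 3/5 = 3/5
not α = not 0 = 1
γ and not α = 1/5 and 1 = 1/5
β iff (γ and not α) = 3/5 iff 1/5 = 3/5
(not α and β) implies (β iff (γ and not α)) = 3/5 implies 3/5 = 1
γ and α = 1/5 and 0 = 0
β iff (γ and α) = 3/5 iff 0 = 2/5
not (β iff (γ and α)) = not 2/5 = 3/5
not α = not 0 = 1
not α and β = 1 and 3/5 = 3/5
not (not α and β) = not 3/5 = 2/5
not (β iff (γ and α)) implies not (not α and β) = 3/5 implies 2/5 = 4/5
((not α and β) implies (β iff (γ and not α))) iff (not (β iff (γ and α)) implies not (not α and β)) = 1 iff 4/5 = 4/5
This gives 4/5 ≠ 1.

No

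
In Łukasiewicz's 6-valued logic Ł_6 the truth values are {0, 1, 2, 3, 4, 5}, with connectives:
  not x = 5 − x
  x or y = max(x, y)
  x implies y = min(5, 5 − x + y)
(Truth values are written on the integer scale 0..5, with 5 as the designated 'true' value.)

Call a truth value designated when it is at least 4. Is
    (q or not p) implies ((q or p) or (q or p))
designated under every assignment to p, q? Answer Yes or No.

No

Counterexample: take p = 0, q = 0.
not p = not 0 = 5
q or not p = 0 or 5 = 5
q or p = 0 or 0 = 0
q or p = 0 or 0 = 0
(q or p) or (q or p) = 0 or 0 = 0
(q or not p) implies ((q or p) or (q or p)) = 5 implies 0 = 0
This gives 0, which is below 4.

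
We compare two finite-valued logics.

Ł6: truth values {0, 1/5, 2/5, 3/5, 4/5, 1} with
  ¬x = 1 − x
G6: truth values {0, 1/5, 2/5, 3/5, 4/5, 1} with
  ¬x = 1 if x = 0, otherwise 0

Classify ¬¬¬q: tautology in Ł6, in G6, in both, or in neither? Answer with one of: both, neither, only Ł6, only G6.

In Ł6: at q = 1/5 the value is 4/5 — not a tautology.
In G6: at q = 1/5 the value is 0 — not a tautology.

neither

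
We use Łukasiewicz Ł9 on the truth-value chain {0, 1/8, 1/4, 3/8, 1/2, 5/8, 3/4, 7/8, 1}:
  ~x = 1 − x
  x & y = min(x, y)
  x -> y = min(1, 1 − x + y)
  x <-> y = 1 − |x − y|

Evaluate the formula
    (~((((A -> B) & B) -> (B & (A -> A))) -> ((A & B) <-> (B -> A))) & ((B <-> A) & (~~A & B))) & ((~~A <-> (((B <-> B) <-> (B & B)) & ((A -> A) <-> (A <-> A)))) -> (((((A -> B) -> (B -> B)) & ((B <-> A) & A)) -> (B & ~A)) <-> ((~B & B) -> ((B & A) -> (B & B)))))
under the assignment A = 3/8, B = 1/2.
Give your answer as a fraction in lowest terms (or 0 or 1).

A -> B = 3/8 -> 1/2 = 1
(A -> B) & B = 1 & 1/2 = 1/2
A -> A = 3/8 -> 3/8 = 1
B & (A -> A) = 1/2 & 1 = 1/2
((A -> B) & B) -> (B & (A -> A)) = 1/2 -> 1/2 = 1
A & B = 3/8 & 1/2 = 3/8
B -> A = 1/2 -> 3/8 = 7/8
(A & B) <-> (B -> A) = 3/8 <-> 7/8 = 1/2
(((A -> B) & B) -> (B & (A -> A))) -> ((A & B) <-> (B -> A)) = 1 -> 1/2 = 1/2
~((((A -> B) & B) -> (B & (A -> A))) -> ((A & B) <-> (B -> A))) = ~1/2 = 1/2
B <-> A = 1/2 <-> 3/8 = 7/8
~A = ~3/8 = 5/8
~~A = ~5/8 = 3/8
~~A & B = 3/8 & 1/2 = 3/8
(B <-> A) & (~~A & B) = 7/8 & 3/8 = 3/8
~((((A -> B) & B) -> (B & (A -> A))) -> ((A & B) <-> (B -> A))) & ((B <-> A) & (~~A & B)) = 1/2 & 3/8 = 3/8
~A = ~3/8 = 5/8
~~A = ~5/8 = 3/8
B <-> B = 1/2 <-> 1/2 = 1
B & B = 1/2 & 1/2 = 1/2
(B <-> B) <-> (B & B) = 1 <-> 1/2 = 1/2
A -> A = 3/8 -> 3/8 = 1
A <-> A = 3/8 <-> 3/8 = 1
(A -> A) <-> (A <-> A) = 1 <-> 1 = 1
((B <-> B) <-> (B & B)) & ((A -> A) <-> (A <-> A)) = 1/2 & 1 = 1/2
~~A <-> (((B <-> B) <-> (B & B)) & ((A -> A) <-> (A <-> A))) = 3/8 <-> 1/2 = 7/8
A -> B = 3/8 -> 1/2 = 1
B -> B = 1/2 -> 1/2 = 1
(A -> B) -> (B -> B) = 1 -> 1 = 1
B <-> A = 1/2 <-> 3/8 = 7/8
(B <-> A) & A = 7/8 & 3/8 = 3/8
((A -> B) -> (B -> B)) & ((B <-> A) & A) = 1 & 3/8 = 3/8
~A = ~3/8 = 5/8
B & ~A = 1/2 & 5/8 = 1/2
(((A -> B) -> (B -> B)) & ((B <-> A) & A)) -> (B & ~A) = 3/8 -> 1/2 = 1
~B = ~1/2 = 1/2
~B & B = 1/2 & 1/2 = 1/2
B & A = 1/2 & 3/8 = 3/8
B & B = 1/2 & 1/2 = 1/2
(B & A) -> (B & B) = 3/8 -> 1/2 = 1
(~B & B) -> ((B & A) -> (B & B)) = 1/2 -> 1 = 1
((((A -> B) -> (B -> B)) & ((B <-> A) & A)) -> (B & ~A)) <-> ((~B & B) -> ((B & A) -> (B & B))) = 1 <-> 1 = 1
(~~A <-> (((B <-> B) <-> (B & B)) & ((A -> A) <-> (A <-> A)))) -> (((((A -> B) -> (B -> B)) & ((B <-> A) & A)) -> (B & ~A)) <-> ((~B & B) -> ((B & A) -> (B & B)))) = 7/8 -> 1 = 1
(~((((A -> B) & B) -> (B & (A -> A))) -> ((A & B) <-> (B -> A))) & ((B <-> A) & (~~A & B))) & ((~~A <-> (((B <-> B) <-> (B & B)) & ((A -> A) <-> (A <-> A)))) -> (((((A -> B) -> (B -> B)) & ((B <-> A) & A)) -> (B & ~A)) <-> ((~B & B) -> ((B & A) -> (B & B))))) = 3/8 & 1 = 3/8

3/8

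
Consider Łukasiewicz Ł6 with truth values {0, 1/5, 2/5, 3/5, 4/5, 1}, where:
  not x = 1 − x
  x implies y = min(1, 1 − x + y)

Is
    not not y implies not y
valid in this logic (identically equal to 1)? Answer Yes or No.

Counterexample: take y = 3/5.
not y = not 3/5 = 2/5
not not y = not 2/5 = 3/5
not y = not 3/5 = 2/5
not not y implies not y = 3/5 implies 2/5 = 4/5
This gives 4/5 ≠ 1.

No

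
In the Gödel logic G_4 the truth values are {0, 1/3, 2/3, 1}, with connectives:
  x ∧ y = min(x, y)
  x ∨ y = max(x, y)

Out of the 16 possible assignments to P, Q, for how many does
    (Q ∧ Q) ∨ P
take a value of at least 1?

7

P = 0, Q = 0 ↦ 0  <
P = 0, Q = 1/3 ↦ 1/3  <
P = 0, Q = 2/3 ↦ 2/3  <
P = 0, Q = 1 ↦ 1  ≥
P = 1/3, Q = 0 ↦ 1/3  <
P = 1/3, Q = 1/3 ↦ 1/3  <
P = 1/3, Q = 2/3 ↦ 2/3  <
P = 1/3, Q = 1 ↦ 1  ≥
P = 2/3, Q = 0 ↦ 2/3  <
P = 2/3, Q = 1/3 ↦ 2/3  <
P = 2/3, Q = 2/3 ↦ 2/3  <
P = 2/3, Q = 1 ↦ 1  ≥
P = 1, Q = 0 ↦ 1  ≥
P = 1, Q = 1/3 ↦ 1  ≥
P = 1, Q = 2/3 ↦ 1  ≥
P = 1, Q = 1 ↦ 1  ≥
So 7 of the 16 assignments meet the threshold.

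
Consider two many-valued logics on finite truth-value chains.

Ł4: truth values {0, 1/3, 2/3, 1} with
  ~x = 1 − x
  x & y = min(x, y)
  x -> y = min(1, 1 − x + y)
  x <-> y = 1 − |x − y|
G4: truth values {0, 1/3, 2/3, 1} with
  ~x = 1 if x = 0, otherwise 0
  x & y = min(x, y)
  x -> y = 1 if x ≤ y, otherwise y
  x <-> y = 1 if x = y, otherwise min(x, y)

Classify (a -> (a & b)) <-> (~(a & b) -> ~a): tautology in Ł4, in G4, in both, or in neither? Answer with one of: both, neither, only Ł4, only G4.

In Ł4: every assignment gives 1 — tautology.
In G4: at a = 2/3, b = 1/3 the value is 1/3 — not a tautology.

only Ł4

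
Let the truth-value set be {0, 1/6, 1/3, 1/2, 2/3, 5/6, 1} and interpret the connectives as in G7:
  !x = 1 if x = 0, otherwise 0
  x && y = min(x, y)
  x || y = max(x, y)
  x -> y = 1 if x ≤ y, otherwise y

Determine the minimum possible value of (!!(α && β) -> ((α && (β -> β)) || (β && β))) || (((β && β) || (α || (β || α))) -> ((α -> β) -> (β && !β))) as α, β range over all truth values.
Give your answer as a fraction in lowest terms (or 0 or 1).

1/6

Take α = 1/6, β = 1/6:
α && β = 1/6 && 1/6 = 1/6
!(α && β) = !1/6 = 0
!!(α && β) = !0 = 1
β -> β = 1/6 -> 1/6 = 1
α && (β -> β) = 1/6 && 1 = 1/6
β && β = 1/6 && 1/6 = 1/6
(α && (β -> β)) || (β && β) = 1/6 || 1/6 = 1/6
!!(α && β) -> ((α && (β -> β)) || (β && β)) = 1 -> 1/6 = 1/6
β && β = 1/6 && 1/6 = 1/6
β || α = 1/6 || 1/6 = 1/6
α || (β || α) = 1/6 || 1/6 = 1/6
(β && β) || (α || (β || α)) = 1/6 || 1/6 = 1/6
α -> β = 1/6 -> 1/6 = 1
!β = !1/6 = 0
β && !β = 1/6 && 0 = 0
(α -> β) -> (β && !β) = 1 -> 0 = 0
((β && β) || (α || (β || α))) -> ((α -> β) -> (β && !β)) = 1/6 -> 0 = 0
(!!(α && β) -> ((α && (β -> β)) || (β && β))) || (((β && β) || (α || (β || α))) -> ((α -> β) -> (β && !β))) = 1/6 || 0 = 1/6
No assignment yields a value below 1/6, so this is the minimum.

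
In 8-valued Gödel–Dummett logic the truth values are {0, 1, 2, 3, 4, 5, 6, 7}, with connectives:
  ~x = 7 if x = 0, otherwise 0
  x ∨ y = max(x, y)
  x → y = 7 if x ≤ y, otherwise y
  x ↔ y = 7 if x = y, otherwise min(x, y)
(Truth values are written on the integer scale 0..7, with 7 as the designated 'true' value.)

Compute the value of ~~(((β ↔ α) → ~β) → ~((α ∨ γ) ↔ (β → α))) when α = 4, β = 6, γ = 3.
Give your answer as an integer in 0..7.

7

β ↔ α = 6 ↔ 4 = 4
~β = ~6 = 0
(β ↔ α) → ~β = 4 → 0 = 0
α ∨ γ = 4 ∨ 3 = 4
β → α = 6 → 4 = 4
(α ∨ γ) ↔ (β → α) = 4 ↔ 4 = 7
~((α ∨ γ) ↔ (β → α)) = ~7 = 0
((β ↔ α) → ~β) → ~((α ∨ γ) ↔ (β → α)) = 0 → 0 = 7
~(((β ↔ α) → ~β) → ~((α ∨ γ) ↔ (β → α))) = ~7 = 0
~~(((β ↔ α) → ~β) → ~((α ∨ γ) ↔ (β → α))) = ~0 = 7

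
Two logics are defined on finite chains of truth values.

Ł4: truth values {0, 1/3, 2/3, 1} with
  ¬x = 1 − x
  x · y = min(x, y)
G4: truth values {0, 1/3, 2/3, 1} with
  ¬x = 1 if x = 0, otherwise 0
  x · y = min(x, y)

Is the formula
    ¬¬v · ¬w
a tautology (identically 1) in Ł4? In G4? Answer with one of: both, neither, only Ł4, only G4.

neither

In Ł4: at v = 0, w = 0 the value is 0 — not a tautology.
In G4: at v = 0, w = 0 the value is 0 — not a tautology.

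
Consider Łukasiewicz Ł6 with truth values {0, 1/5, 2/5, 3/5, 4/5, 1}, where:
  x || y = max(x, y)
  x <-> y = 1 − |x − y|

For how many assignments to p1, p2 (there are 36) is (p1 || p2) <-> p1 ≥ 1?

value 1: 21 assignments (counts)
value 4/5: 5 assignments
value 3/5: 4 assignments
value 2/5: 3 assignments
value 1/5: 2 assignments
value 0: 1 assignment
So 21 of the 36 assignments meet the threshold.

21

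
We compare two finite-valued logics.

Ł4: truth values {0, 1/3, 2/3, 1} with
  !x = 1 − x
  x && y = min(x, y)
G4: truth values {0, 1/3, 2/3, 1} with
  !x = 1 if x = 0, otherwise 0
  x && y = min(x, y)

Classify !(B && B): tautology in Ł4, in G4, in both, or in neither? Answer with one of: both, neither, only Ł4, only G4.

neither

In Ł4: at B = 1/3 the value is 2/3 — not a tautology.
In G4: at B = 1/3 the value is 0 — not a tautology.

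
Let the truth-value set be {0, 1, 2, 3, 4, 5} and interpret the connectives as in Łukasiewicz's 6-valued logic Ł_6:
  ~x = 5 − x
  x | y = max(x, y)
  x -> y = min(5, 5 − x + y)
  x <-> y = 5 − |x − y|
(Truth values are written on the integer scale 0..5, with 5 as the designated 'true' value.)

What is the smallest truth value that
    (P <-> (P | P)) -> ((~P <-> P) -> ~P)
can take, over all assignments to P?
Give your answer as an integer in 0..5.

3

Take P = 3:
P | P = 3 | 3 = 3
P <-> (P | P) = 3 <-> 3 = 5
~P = ~3 = 2
~P <-> P = 2 <-> 3 = 4
~P = ~3 = 2
(~P <-> P) -> ~P = 4 -> 2 = 3
(P <-> (P | P)) -> ((~P <-> P) -> ~P) = 5 -> 3 = 3
No assignment yields a value below 3, so this is the minimum.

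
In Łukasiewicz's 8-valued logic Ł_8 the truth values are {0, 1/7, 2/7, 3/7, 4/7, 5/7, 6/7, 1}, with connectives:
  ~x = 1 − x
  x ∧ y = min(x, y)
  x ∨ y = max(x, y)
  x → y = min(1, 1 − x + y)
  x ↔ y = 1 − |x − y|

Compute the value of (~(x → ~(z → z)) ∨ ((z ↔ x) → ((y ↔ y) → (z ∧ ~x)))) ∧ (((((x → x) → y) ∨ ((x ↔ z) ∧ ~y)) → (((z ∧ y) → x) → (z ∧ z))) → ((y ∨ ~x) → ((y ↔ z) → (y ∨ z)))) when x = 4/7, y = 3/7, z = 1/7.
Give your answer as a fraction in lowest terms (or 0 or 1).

z → z = 1/7 → 1/7 = 1
~(z → z) = ~1 = 0
x → ~(z → z) = 4/7 → 0 = 3/7
~(x → ~(z → z)) = ~3/7 = 4/7
z ↔ x = 1/7 ↔ 4/7 = 4/7
y ↔ y = 3/7 ↔ 3/7 = 1
~x = ~4/7 = 3/7
z ∧ ~x = 1/7 ∧ 3/7 = 1/7
(y ↔ y) → (z ∧ ~x) = 1 → 1/7 = 1/7
(z ↔ x) → ((y ↔ y) → (z ∧ ~x)) = 4/7 → 1/7 = 4/7
~(x → ~(z → z)) ∨ ((z ↔ x) → ((y ↔ y) → (z ∧ ~x))) = 4/7 ∨ 4/7 = 4/7
x → x = 4/7 → 4/7 = 1
(x → x) → y = 1 → 3/7 = 3/7
x ↔ z = 4/7 ↔ 1/7 = 4/7
~y = ~3/7 = 4/7
(x ↔ z) ∧ ~y = 4/7 ∧ 4/7 = 4/7
((x → x) → y) ∨ ((x ↔ z) ∧ ~y) = 3/7 ∨ 4/7 = 4/7
z ∧ y = 1/7 ∧ 3/7 = 1/7
(z ∧ y) → x = 1/7 → 4/7 = 1
z ∧ z = 1/7 ∧ 1/7 = 1/7
((z ∧ y) → x) → (z ∧ z) = 1 → 1/7 = 1/7
(((x → x) → y) ∨ ((x ↔ z) ∧ ~y)) → (((z ∧ y) → x) → (z ∧ z)) = 4/7 → 1/7 = 4/7
~x = ~4/7 = 3/7
y ∨ ~x = 3/7 ∨ 3/7 = 3/7
y ↔ z = 3/7 ↔ 1/7 = 5/7
y ∨ z = 3/7 ∨ 1/7 = 3/7
(y ↔ z) → (y ∨ z) = 5/7 → 3/7 = 5/7
(y ∨ ~x) → ((y ↔ z) → (y ∨ z)) = 3/7 → 5/7 = 1
((((x → x) → y) ∨ ((x ↔ z) ∧ ~y)) → (((z ∧ y) → x) → (z ∧ z))) → ((y ∨ ~x) → ((y ↔ z) → (y ∨ z))) = 4/7 → 1 = 1
(~(x → ~(z → z)) ∨ ((z ↔ x) → ((y ↔ y) → (z ∧ ~x)))) ∧ (((((x → x) → y) ∨ ((x ↔ z) ∧ ~y)) → (((z ∧ y) → x) → (z ∧ z))) → ((y ∨ ~x) → ((y ↔ z) → (y ∨ z)))) = 4/7 ∧ 1 = 4/7

4/7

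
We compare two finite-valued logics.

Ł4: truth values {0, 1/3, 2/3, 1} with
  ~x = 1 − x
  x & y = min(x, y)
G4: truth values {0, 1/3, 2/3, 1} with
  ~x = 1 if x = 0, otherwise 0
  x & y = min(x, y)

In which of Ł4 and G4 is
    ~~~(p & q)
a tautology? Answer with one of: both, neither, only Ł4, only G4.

neither

In Ł4: at p = 1/3, q = 1/3 the value is 2/3 — not a tautology.
In G4: at p = 1/3, q = 1/3 the value is 0 — not a tautology.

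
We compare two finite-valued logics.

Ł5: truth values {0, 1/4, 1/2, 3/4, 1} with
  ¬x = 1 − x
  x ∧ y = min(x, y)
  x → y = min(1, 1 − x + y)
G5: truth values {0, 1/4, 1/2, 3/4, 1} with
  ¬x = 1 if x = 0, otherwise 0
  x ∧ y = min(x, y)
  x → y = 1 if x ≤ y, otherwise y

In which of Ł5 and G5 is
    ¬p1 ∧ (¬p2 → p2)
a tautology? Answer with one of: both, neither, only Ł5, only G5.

In Ł5: at p1 = 0, p2 = 0 the value is 0 — not a tautology.
In G5: at p1 = 0, p2 = 0 the value is 0 — not a tautology.

neither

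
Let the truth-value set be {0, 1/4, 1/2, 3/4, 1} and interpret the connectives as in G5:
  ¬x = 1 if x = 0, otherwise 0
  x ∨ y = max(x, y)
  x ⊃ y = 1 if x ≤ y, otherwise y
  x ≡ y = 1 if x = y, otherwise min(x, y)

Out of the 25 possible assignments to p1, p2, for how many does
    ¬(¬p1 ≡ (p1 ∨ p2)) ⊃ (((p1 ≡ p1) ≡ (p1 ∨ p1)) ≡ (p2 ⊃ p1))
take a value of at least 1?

15

value 1: 15 assignments (counts)
value 3/4: 4 assignments
value 1/2: 3 assignments
value 1/4: 2 assignments
value 0: 1 assignment
So 15 of the 25 assignments meet the threshold.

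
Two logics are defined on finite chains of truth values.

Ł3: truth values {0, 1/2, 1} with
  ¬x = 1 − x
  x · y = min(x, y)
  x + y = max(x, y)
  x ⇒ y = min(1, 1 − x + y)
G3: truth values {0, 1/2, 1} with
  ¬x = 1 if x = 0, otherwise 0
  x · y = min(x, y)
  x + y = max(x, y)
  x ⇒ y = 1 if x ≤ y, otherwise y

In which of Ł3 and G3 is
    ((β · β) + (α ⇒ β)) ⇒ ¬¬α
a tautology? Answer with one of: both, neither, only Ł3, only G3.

In Ł3: at α = 0, β = 0 the value is 0 — not a tautology.
In G3: at α = 0, β = 0 the value is 0 — not a tautology.

neither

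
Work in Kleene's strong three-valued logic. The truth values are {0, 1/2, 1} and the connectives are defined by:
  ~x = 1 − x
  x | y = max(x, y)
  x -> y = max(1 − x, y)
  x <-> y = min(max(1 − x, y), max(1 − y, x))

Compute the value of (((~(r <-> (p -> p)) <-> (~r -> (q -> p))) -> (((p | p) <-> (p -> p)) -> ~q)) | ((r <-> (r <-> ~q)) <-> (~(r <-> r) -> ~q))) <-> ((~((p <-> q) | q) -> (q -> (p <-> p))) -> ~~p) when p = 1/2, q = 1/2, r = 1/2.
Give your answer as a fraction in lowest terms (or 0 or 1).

p -> p = 1/2 -> 1/2 = 1/2
r <-> (p -> p) = 1/2 <-> 1/2 = 1/2
~(r <-> (p -> p)) = ~1/2 = 1/2
~r = ~1/2 = 1/2
q -> p = 1/2 -> 1/2 = 1/2
~r -> (q -> p) = 1/2 -> 1/2 = 1/2
~(r <-> (p -> p)) <-> (~r -> (q -> p)) = 1/2 <-> 1/2 = 1/2
p | p = 1/2 | 1/2 = 1/2
p -> p = 1/2 -> 1/2 = 1/2
(p | p) <-> (p -> p) = 1/2 <-> 1/2 = 1/2
~q = ~1/2 = 1/2
((p | p) <-> (p -> p)) -> ~q = 1/2 -> 1/2 = 1/2
(~(r <-> (p -> p)) <-> (~r -> (q -> p))) -> (((p | p) <-> (p -> p)) -> ~q) = 1/2 -> 1/2 = 1/2
~q = ~1/2 = 1/2
r <-> ~q = 1/2 <-> 1/2 = 1/2
r <-> (r <-> ~q) = 1/2 <-> 1/2 = 1/2
r <-> r = 1/2 <-> 1/2 = 1/2
~(r <-> r) = ~1/2 = 1/2
~q = ~1/2 = 1/2
~(r <-> r) -> ~q = 1/2 -> 1/2 = 1/2
(r <-> (r <-> ~q)) <-> (~(r <-> r) -> ~q) = 1/2 <-> 1/2 = 1/2
((~(r <-> (p -> p)) <-> (~r -> (q -> p))) -> (((p | p) <-> (p -> p)) -> ~q)) | ((r <-> (r <-> ~q)) <-> (~(r <-> r) -> ~q)) = 1/2 | 1/2 = 1/2
p <-> q = 1/2 <-> 1/2 = 1/2
(p <-> q) | q = 1/2 | 1/2 = 1/2
~((p <-> q) | q) = ~1/2 = 1/2
p <-> p = 1/2 <-> 1/2 = 1/2
q -> (p <-> p) = 1/2 -> 1/2 = 1/2
~((p <-> q) | q) -> (q -> (p <-> p)) = 1/2 -> 1/2 = 1/2
~p = ~1/2 = 1/2
~~p = ~1/2 = 1/2
(~((p <-> q) | q) -> (q -> (p <-> p))) -> ~~p = 1/2 -> 1/2 = 1/2
(((~(r <-> (p -> p)) <-> (~r -> (q -> p))) -> (((p | p) <-> (p -> p)) -> ~q)) | ((r <-> (r <-> ~q)) <-> (~(r <-> r) -> ~q))) <-> ((~((p <-> q) | q) -> (q -> (p <-> p))) -> ~~p) = 1/2 <-> 1/2 = 1/2

1/2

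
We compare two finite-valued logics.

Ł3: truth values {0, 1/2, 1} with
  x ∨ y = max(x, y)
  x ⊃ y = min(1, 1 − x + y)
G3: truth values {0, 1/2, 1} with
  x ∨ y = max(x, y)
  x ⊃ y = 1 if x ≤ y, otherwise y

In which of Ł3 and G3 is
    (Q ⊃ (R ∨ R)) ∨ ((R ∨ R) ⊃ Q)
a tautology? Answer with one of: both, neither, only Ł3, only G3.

both

In Ł3: every assignment gives 1 — tautology.
In G3: every assignment gives 1 — tautology.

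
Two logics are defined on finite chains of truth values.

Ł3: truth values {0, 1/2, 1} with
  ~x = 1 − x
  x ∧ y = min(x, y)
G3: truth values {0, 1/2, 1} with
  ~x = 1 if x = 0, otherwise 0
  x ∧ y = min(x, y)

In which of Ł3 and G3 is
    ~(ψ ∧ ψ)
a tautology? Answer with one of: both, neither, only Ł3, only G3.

neither

In Ł3: at ψ = 1/2 the value is 1/2 — not a tautology.
In G3: at ψ = 1/2 the value is 0 — not a tautology.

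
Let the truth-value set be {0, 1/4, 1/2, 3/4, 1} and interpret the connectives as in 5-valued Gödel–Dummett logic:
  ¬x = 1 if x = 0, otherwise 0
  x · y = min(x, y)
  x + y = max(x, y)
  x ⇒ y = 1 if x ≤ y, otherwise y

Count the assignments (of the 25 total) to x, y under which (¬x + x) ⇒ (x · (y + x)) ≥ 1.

value 1: 20 assignments (counts)
value 0: 5 assignments
So 20 of the 25 assignments meet the threshold.

20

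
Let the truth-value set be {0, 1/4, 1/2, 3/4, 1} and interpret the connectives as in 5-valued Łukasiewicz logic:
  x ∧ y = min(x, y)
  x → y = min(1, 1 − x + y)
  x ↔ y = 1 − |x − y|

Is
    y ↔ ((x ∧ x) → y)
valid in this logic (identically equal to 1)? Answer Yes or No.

No

Counterexample: take x = 0, y = 0.
x ∧ x = 0 ∧ 0 = 0
(x ∧ x) → y = 0 → 0 = 1
y ↔ ((x ∧ x) → y) = 0 ↔ 1 = 0
This gives 0 ≠ 1.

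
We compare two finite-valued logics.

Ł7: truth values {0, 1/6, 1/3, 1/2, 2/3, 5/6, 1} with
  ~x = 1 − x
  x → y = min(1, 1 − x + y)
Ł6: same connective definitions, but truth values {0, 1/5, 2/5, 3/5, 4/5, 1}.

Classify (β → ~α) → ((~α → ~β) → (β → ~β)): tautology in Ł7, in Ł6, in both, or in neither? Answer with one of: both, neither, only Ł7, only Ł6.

In Ł7: every assignment gives 1 — tautology.
In Ł6: every assignment gives 1 — tautology.

both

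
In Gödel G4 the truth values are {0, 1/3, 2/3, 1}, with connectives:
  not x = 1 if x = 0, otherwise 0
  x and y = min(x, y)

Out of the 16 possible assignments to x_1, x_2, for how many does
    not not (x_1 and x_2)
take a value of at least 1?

x_1 = 0, x_2 = 0 ↦ 0  <
x_1 = 0, x_2 = 1/3 ↦ 0  <
x_1 = 0, x_2 = 2/3 ↦ 0  <
x_1 = 0, x_2 = 1 ↦ 0  <
x_1 = 1/3, x_2 = 0 ↦ 0  <
x_1 = 1/3, x_2 = 1/3 ↦ 1  ≥
x_1 = 1/3, x_2 = 2/3 ↦ 1  ≥
x_1 = 1/3, x_2 = 1 ↦ 1  ≥
x_1 = 2/3, x_2 = 0 ↦ 0  <
x_1 = 2/3, x_2 = 1/3 ↦ 1  ≥
x_1 = 2/3, x_2 = 2/3 ↦ 1  ≥
x_1 = 2/3, x_2 = 1 ↦ 1  ≥
x_1 = 1, x_2 = 0 ↦ 0  <
x_1 = 1, x_2 = 1/3 ↦ 1  ≥
x_1 = 1, x_2 = 2/3 ↦ 1  ≥
x_1 = 1, x_2 = 1 ↦ 1  ≥
So 9 of the 16 assignments meet the threshold.

9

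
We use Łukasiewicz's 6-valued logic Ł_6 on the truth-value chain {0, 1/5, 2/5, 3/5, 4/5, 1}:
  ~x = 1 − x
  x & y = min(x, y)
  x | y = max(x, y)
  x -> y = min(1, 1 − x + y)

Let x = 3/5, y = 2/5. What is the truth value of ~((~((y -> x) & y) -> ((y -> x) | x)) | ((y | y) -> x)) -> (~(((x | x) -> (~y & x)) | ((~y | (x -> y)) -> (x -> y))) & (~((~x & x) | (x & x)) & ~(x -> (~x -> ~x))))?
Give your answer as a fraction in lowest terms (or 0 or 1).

y -> x = 2/5 -> 3/5 = 1
(y -> x) & y = 1 & 2/5 = 2/5
~((y -> x) & y) = ~2/5 = 3/5
y -> x = 2/5 -> 3/5 = 1
(y -> x) | x = 1 | 3/5 = 1
~((y -> x) & y) -> ((y -> x) | x) = 3/5 -> 1 = 1
y | y = 2/5 | 2/5 = 2/5
(y | y) -> x = 2/5 -> 3/5 = 1
(~((y -> x) & y) -> ((y -> x) | x)) | ((y | y) -> x) = 1 | 1 = 1
~((~((y -> x) & y) -> ((y -> x) | x)) | ((y | y) -> x)) = ~1 = 0
x | x = 3/5 | 3/5 = 3/5
~y = ~2/5 = 3/5
~y & x = 3/5 & 3/5 = 3/5
(x | x) -> (~y & x) = 3/5 -> 3/5 = 1
~y = ~2/5 = 3/5
x -> y = 3/5 -> 2/5 = 4/5
~y | (x -> y) = 3/5 | 4/5 = 4/5
x -> y = 3/5 -> 2/5 = 4/5
(~y | (x -> y)) -> (x -> y) = 4/5 -> 4/5 = 1
((x | x) -> (~y & x)) | ((~y | (x -> y)) -> (x -> y)) = 1 | 1 = 1
~(((x | x) -> (~y & x)) | ((~y | (x -> y)) -> (x -> y))) = ~1 = 0
~x = ~3/5 = 2/5
~x & x = 2/5 & 3/5 = 2/5
x & x = 3/5 & 3/5 = 3/5
(~x & x) | (x & x) = 2/5 | 3/5 = 3/5
~((~x & x) | (x & x)) = ~3/5 = 2/5
~x = ~3/5 = 2/5
~x = ~3/5 = 2/5
~x -> ~x = 2/5 -> 2/5 = 1
x -> (~x -> ~x) = 3/5 -> 1 = 1
~(x -> (~x -> ~x)) = ~1 = 0
~((~x & x) | (x & x)) & ~(x -> (~x -> ~x)) = 2/5 & 0 = 0
~(((x | x) -> (~y & x)) | ((~y | (x -> y)) -> (x -> y))) & (~((~x & x) | (x & x)) & ~(x -> (~x -> ~x))) = 0 & 0 = 0
~((~((y -> x) & y) -> ((y -> x) | x)) | ((y | y) -> x)) -> (~(((x | x) -> (~y & x)) | ((~y | (x -> y)) -> (x -> y))) & (~((~x & x) | (x & x)) & ~(x -> (~x -> ~x)))) = 0 -> 0 = 1

1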